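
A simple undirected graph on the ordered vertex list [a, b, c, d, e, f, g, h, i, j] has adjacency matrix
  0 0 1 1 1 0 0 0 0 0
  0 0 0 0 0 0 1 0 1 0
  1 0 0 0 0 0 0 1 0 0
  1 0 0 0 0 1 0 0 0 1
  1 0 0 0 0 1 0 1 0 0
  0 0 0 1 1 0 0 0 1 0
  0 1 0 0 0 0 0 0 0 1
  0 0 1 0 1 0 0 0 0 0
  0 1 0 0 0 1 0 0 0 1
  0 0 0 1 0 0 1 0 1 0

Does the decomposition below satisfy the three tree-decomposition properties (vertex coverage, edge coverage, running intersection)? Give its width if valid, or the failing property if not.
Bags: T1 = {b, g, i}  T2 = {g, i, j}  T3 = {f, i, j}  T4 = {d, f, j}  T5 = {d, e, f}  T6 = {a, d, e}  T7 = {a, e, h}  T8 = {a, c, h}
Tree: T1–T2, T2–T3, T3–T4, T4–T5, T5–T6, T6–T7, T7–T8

Checking the three conditions: (i) the bags cover all of {a, b, c, d, e, f, g, h, i, j}; (ii) for each edge, some bag contains both endpoints; (iii) the bags containing any fixed vertex form a subtree. All hold, so the decomposition is valid with width 3 − 1 = 2.

Yes; width 2.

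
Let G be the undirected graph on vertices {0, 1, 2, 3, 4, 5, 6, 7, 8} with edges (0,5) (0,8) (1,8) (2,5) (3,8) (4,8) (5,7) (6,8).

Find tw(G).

A width-1 tree decomposition is:
Bags: B1 = {5, 7}  B2 = {0, 5}  B3 = {0, 8}  B4 = {1, 8}  B5 = {4, 8}  B6 = {6, 8}  B7 = {2, 5}  B8 = {3, 8}
Tree: B1–B2, B2–B3, B3–B4, B4–B5, B4–B6, B2–B7, B6–B8
Every bag has size at most 2, so the width is 2 − 1 = 1 and tw(G) ≤ 1. Any graph with an edge has treewidth ≥ 1, and G has the edge 7–5. Hence tw(G) = 1 exactly.

1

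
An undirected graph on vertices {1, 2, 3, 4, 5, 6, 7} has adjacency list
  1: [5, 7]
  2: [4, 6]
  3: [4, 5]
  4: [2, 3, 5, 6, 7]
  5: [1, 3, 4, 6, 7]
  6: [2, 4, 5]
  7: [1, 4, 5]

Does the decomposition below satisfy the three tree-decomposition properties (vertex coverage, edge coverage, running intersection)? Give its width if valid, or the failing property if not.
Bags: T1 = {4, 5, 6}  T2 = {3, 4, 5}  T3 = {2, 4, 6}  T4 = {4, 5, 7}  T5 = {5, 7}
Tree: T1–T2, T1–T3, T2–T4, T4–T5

No — vertex 1 appears in no bag.

A tree decomposition must satisfy three properties: every vertex lies in some bag; for every edge, both endpoints lie together in some bag; and for every vertex, the bags containing it form a connected subtree. Here vertex 1 appears in no bag, so the decomposition is invalid.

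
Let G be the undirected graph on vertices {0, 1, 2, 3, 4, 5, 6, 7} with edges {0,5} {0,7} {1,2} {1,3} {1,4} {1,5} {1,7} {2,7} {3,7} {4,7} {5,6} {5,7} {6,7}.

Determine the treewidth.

2

A width-2 tree decomposition is:
Bags: B1 = {1, 5, 7}  B2 = {1, 3, 7}  B3 = {5, 6, 7}  B4 = {1, 4, 7}  B5 = {1, 2, 7}  B6 = {0, 5, 7}
Tree: B1–B2, B1–B3, B1–B4, B1–B5, B1–B6
The largest bag has 3 vertices, giving width 2; this decomposition certifies tw(G) ≤ 2. On the other hand G contains the 3-clique {0, 5, 7}. A clique must lie in a single bag of any decomposition, so no decomposition can have width below 2. The upper and lower bounds meet at 2, so that is the treewidth.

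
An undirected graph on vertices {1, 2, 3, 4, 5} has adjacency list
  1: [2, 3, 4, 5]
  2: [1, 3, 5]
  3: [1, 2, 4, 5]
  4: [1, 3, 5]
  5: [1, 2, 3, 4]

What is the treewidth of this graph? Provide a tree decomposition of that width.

Treewidth 3.
One such decomposition:
Bags: B1 = {1, 3, 4, 5}  B2 = {1, 2, 3, 5}
Tree: B1–B2

Every bag has size at most 4, so the width is 4 − 1 = 3 and tw(G) ≤ 3. Conversely, {1, 2, 3, 5} is a clique of size 4, and the vertices of any clique must share a bag in every tree decomposition; so some bag has ≥ 4 vertices and tw(G) ≥ 3. The upper and lower bounds meet at 3, so that is the treewidth.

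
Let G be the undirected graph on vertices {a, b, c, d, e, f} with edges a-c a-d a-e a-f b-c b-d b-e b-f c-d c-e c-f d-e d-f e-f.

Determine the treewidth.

A width-4 tree decomposition is:
Bags: B1 = {a, c, d, e, f}  B2 = {b, c, d, e, f}
Tree: B1–B2
Each bag holds 5 vertices, so the decomposition has width 4, which upper-bounds the treewidth. For the lower bound, the 5 vertices {a, c, d, e, f} are pairwise adjacent, and any tree decomposition puts a clique entirely inside one bag — forcing width ≥ 4. The upper and lower bounds meet at 4, so that is the treewidth.

4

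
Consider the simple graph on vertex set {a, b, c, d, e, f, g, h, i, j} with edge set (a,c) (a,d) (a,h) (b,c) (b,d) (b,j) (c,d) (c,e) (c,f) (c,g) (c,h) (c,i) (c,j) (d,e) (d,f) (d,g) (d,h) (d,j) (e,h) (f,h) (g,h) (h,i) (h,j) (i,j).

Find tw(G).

A width-3 tree decomposition is:
Bags: B1 = {b, c, d, j}  B2 = {c, d, h, j}  B3 = {c, d, e, h}  B4 = {c, d, g, h}  B5 = {a, c, d, h}  B6 = {c, h, i, j}  B7 = {c, d, f, h}
Tree: B1–B2, B2–B3, B3–B4, B2–B5, B2–B6, B5–B7
The largest bag has 4 vertices, giving width 3; this decomposition certifies tw(G) ≤ 3. For the lower bound, the 4 vertices {c, d, f, h} are pairwise adjacent, and any tree decomposition puts a clique entirely inside one bag — forcing width ≥ 3. Therefore the treewidth is 3.

3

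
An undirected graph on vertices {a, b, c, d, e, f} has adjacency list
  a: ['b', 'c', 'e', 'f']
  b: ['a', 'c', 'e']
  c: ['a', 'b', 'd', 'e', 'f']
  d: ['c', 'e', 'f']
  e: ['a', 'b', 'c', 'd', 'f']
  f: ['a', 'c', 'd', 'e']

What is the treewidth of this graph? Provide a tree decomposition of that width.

Treewidth 3.
One optimal decomposition is:
Bags: B1 = {a, b, c, e}  B2 = {a, c, e, f}  B3 = {c, d, e, f}
Tree: B1–B2, B2–B3

Every bag has size at most 4, so the width is 4 − 1 = 3 and tw(G) ≤ 3. For the lower bound, the 4 vertices {c, d, e, f} are pairwise adjacent, and any tree decomposition puts a clique entirely inside one bag — forcing width ≥ 3. Combining the bounds, tw(G) = 3.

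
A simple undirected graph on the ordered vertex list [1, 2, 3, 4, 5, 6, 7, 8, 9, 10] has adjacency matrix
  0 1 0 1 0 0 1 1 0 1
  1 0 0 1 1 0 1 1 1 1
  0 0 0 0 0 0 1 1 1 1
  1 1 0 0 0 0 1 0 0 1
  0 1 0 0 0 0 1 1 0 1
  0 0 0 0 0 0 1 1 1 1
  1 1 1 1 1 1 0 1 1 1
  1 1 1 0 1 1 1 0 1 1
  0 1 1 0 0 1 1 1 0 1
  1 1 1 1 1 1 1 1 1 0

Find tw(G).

A width-4 tree decomposition is:
Bags: B1 = {2, 7, 8, 9, 10}  B2 = {3, 7, 8, 9, 10}  B3 = {1, 2, 7, 8, 10}  B4 = {2, 5, 7, 8, 10}  B5 = {1, 2, 4, 7, 10}  B6 = {6, 7, 8, 9, 10}
Tree: B1–B2, B1–B3, B1–B4, B3–B5, B1–B6
The largest bag has 5 vertices, giving width 4; this decomposition certifies tw(G) ≤ 4. Conversely, {1, 2, 7, 8, 10} is a clique of size 5, and the vertices of any clique must share a bag in every tree decomposition; so some bag has ≥ 5 vertices and tw(G) ≥ 4. Therefore the treewidth is 4.

4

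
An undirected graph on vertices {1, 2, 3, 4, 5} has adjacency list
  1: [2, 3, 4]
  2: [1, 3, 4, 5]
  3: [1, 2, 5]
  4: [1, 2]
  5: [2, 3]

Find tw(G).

2

A width-2 tree decomposition is:
Bags: B1 = {1, 2, 4}  B2 = {1, 2, 3}  B3 = {2, 3, 5}
Tree: B1–B2, B2–B3
The largest bag has 3 vertices, giving width 2; this decomposition certifies tw(G) ≤ 2. Conversely, {1, 2, 3} is a clique of size 3, and the vertices of any clique must share a bag in every tree decomposition; so some bag has ≥ 3 vertices and tw(G) ≥ 2. Combining the bounds, tw(G) = 2.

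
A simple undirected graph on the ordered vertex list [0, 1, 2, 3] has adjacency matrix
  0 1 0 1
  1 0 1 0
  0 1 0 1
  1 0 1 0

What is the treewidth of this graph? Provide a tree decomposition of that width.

Treewidth 2.
Bags: B1 = {0, 2, 3}  B2 = {0, 1, 2}
Tree: B1–B2

Every bag has size at most 3, so the width is 3 − 1 = 2 and tw(G) ≤ 2. The edges 2–3–0–1–2 form a cycle, so G is not a tree and its treewidth is at least 2. Combining the bounds, tw(G) = 2.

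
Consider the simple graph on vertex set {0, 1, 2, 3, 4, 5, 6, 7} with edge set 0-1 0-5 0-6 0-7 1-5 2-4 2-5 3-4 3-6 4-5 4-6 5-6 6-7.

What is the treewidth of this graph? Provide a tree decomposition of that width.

Treewidth 2.
One such decomposition:
Bags: B1 = {4, 5, 6}  B2 = {0, 5, 6}  B3 = {0, 1, 5}  B4 = {0, 6, 7}  B5 = {3, 4, 6}  B6 = {2, 4, 5}
Tree: B1–B2, B2–B3, B2–B4, B1–B5, B1–B6

Every bag has size at most 3, so the width is 3 − 1 = 2 and tw(G) ≤ 2. Conversely, {3, 4, 6} is a clique of size 3, and the vertices of any clique must share a bag in every tree decomposition; so some bag has ≥ 3 vertices and tw(G) ≥ 2. Hence tw(G) = 2 exactly.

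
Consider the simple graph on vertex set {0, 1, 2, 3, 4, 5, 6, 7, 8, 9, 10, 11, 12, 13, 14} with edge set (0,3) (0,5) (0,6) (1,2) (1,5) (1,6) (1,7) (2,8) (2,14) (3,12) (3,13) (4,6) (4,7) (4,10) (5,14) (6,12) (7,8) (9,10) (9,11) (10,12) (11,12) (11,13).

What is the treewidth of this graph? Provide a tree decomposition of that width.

Every bag has size at most 4, so the width is 4 − 1 = 3 and tw(G) ≤ 3. For the lower bound: the 4 vertex sets {9,11,13}, {3}, {12}, {0,4,6,10} are disjoint, each induces a connected subgraph, and every pair is joined by at least one edge of G. Contracting each set to a single vertex therefore yields K_{4} as a minor, and since treewidth is minor-monotone, tw(G) ≥ tw(K_{4}) = 3. Hence tw(G) = 3 exactly.

Treewidth 3.
One optimal decomposition is:
Bags: B1 = {3, 9, 11, 13}  B2 = {3, 9, 11, 12}  B3 = {3, 9, 10, 12}  B4 = {0, 3, 10, 12}  B5 = {0, 6, 10, 12}  B6 = {0, 4, 6, 10}  B7 = {0, 4, 5, 6}  B8 = {1, 4, 5, 6}  B9 = {1, 4, 5, 7}  B10 = {1, 5, 7, 14}  B11 = {1, 2, 7, 14}  B12 = {2, 7, 8, 14}
Tree: B1–B2, B2–B3, B3–B4, B4–B5, B5–B6, B6–B7, B7–B8, B8–B9, B9–B10, B10–B11, B11–B12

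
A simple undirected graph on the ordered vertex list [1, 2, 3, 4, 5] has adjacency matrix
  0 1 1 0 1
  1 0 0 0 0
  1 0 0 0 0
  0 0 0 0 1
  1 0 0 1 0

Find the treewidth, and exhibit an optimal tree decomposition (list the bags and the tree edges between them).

Every bag has size at most 2, so the width is 2 − 1 = 1 and tw(G) ≤ 1. Since G has at least one edge (e.g. 5–1), it is not an edgeless graph, so tw(G) ≥ 1. Combining the bounds, tw(G) = 1.

Treewidth 1.
Bags: B1 = {1, 5}  B2 = {1, 2}  B3 = {4, 5}  B4 = {1, 3}
Tree: B1–B2, B1–B3, B2–B4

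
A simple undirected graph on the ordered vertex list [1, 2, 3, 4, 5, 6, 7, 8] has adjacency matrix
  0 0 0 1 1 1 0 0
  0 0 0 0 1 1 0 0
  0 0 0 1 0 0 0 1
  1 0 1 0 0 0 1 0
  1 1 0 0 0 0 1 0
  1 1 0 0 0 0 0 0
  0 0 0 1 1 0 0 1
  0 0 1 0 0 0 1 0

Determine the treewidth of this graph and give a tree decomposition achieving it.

The largest bag has 3 vertices, giving width 2; this decomposition certifies tw(G) ≤ 2. For the lower bound, G contains the cycle 2–6–1–5–2, so G is not a forest; only forests have treewidth ≤ 1, hence tw(G) ≥ 2. Combining the bounds, tw(G) = 2.

Treewidth 2.
One optimal decomposition is:
Bags: B1 = {2, 5, 6}  B2 = {1, 5, 6}  B3 = {1, 5, 7}  B4 = {1, 4, 7}  B5 = {4, 7, 8}  B6 = {3, 4, 8}
Tree: B1–B2, B2–B3, B3–B4, B4–B5, B5–B6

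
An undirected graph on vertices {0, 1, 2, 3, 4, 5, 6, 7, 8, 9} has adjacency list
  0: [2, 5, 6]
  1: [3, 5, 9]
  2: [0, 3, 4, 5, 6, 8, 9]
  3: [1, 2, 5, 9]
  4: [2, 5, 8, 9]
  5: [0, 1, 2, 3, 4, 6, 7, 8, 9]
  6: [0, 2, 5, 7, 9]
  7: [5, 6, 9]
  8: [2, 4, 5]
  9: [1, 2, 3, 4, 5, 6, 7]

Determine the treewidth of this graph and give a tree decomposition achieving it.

Treewidth 3.
One such decomposition:
Bags: B1 = {2, 3, 5, 9}  B2 = {2, 4, 5, 9}  B3 = {2, 5, 6, 9}  B4 = {2, 4, 5, 8}  B5 = {0, 2, 5, 6}  B6 = {5, 6, 7, 9}  B7 = {1, 3, 5, 9}
Tree: B1–B2, B1–B3, B2–B4, B3–B5, B3–B6, B1–B7

The largest bag has 4 vertices, giving width 3; this decomposition certifies tw(G) ≤ 3. For the lower bound, the 4 vertices {1, 3, 5, 9} are pairwise adjacent, and any tree decomposition puts a clique entirely inside one bag — forcing width ≥ 3. Therefore the treewidth is 3.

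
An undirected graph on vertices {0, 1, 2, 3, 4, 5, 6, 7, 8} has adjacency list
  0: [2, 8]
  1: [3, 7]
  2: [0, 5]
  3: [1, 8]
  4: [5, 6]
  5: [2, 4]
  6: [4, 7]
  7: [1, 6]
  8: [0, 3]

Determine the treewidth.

A width-2 tree decomposition is:
Bags: B1 = {1, 3, 7}  B2 = {3, 7, 8}  B3 = {0, 7, 8}  B4 = {0, 2, 7}  B5 = {2, 5, 7}  B6 = {4, 5, 7}  B7 = {4, 6, 7}
Tree: B1–B2, B2–B3, B3–B4, B4–B5, B5–B6, B6–B7
Each bag holds 3 vertices, so the decomposition has width 2, which upper-bounds the treewidth. For the lower bound, G contains the cycle 7–1–3–8–0–2–5–4–6–7, so G is not a forest; only forests have treewidth ≤ 1, hence tw(G) ≥ 2. Combining the bounds, tw(G) = 2.

2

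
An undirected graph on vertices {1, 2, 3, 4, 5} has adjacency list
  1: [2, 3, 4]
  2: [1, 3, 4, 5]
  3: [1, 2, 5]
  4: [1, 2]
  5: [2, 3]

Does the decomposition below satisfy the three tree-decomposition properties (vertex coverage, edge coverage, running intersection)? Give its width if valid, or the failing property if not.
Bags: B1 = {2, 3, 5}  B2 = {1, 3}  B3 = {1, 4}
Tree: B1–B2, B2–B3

No — edge (2,1) lies in no bag.

A tree decomposition must satisfy three properties: every vertex lies in some bag; for every edge, both endpoints lie together in some bag; and for every vertex, the bags containing it form a connected subtree. Here edge (2,1) lies in no bag, so the decomposition is invalid.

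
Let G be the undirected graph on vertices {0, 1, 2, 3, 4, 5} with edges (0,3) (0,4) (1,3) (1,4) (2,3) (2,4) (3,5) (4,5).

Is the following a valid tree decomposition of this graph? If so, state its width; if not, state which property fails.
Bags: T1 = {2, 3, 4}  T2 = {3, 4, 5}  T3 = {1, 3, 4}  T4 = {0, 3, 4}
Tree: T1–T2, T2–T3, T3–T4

Checking the three conditions: (i) the bags cover all of {0, 1, 2, 3, 4, 5}; (ii) for each edge, some bag contains both endpoints; (iii) the bags containing any fixed vertex form a subtree. All hold, so the decomposition is valid with width 3 − 1 = 2.

Yes; width 2.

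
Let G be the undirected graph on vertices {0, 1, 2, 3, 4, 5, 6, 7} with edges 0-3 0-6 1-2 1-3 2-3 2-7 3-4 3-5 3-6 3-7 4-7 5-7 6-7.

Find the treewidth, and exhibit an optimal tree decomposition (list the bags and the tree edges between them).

The largest bag has 3 vertices, giving width 2; this decomposition certifies tw(G) ≤ 2. Conversely, {0, 3, 6} is a clique of size 3, and the vertices of any clique must share a bag in every tree decomposition; so some bag has ≥ 3 vertices and tw(G) ≥ 2. The upper and lower bounds meet at 2, so that is the treewidth.

Treewidth 2.
One such decomposition:
Bags: B1 = {3, 6, 7}  B2 = {3, 5, 7}  B3 = {2, 3, 7}  B4 = {3, 4, 7}  B5 = {0, 3, 6}  B6 = {1, 2, 3}
Tree: B1–B2, B1–B3, B2–B4, B1–B5, B3–B6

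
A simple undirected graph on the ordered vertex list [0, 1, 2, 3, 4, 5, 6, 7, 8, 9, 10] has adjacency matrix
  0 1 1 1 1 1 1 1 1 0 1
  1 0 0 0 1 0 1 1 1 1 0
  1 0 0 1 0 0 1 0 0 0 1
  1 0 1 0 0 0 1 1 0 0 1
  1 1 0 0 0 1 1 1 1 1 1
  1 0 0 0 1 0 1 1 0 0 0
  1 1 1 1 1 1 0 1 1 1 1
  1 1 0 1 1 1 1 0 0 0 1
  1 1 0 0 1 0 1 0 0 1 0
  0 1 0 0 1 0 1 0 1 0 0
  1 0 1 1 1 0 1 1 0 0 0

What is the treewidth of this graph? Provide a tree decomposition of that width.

The largest bag has 5 vertices, giving width 4; this decomposition certifies tw(G) ≤ 4. On the other hand G contains the 5-clique {0, 2, 3, 6, 10}. A clique must lie in a single bag of any decomposition, so no decomposition can have width below 4. The upper and lower bounds meet at 4, so that is the treewidth.

Treewidth 4.
One such decomposition:
Bags: B1 = {0, 4, 6, 7, 10}  B2 = {0, 3, 6, 7, 10}  B3 = {0, 1, 4, 6, 7}  B4 = {0, 2, 3, 6, 10}  B5 = {0, 1, 4, 6, 8}  B6 = {1, 4, 6, 8, 9}  B7 = {0, 4, 5, 6, 7}
Tree: B1–B2, B1–B3, B2–B4, B3–B5, B5–B6, B3–B7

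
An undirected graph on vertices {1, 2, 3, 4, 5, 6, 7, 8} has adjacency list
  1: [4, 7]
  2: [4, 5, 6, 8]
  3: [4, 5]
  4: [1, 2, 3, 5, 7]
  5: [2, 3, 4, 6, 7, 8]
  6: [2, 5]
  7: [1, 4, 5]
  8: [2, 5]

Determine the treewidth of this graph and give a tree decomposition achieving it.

The largest bag has 3 vertices, giving width 2; this decomposition certifies tw(G) ≤ 2. Conversely, {1, 4, 7} is a clique of size 3, and the vertices of any clique must share a bag in every tree decomposition; so some bag has ≥ 3 vertices and tw(G) ≥ 2. Therefore the treewidth is 2.

Treewidth 2.
One such decomposition:
Bags: B1 = {4, 5, 7}  B2 = {2, 4, 5}  B3 = {3, 4, 5}  B4 = {2, 5, 6}  B5 = {2, 5, 8}  B6 = {1, 4, 7}
Tree: B1–B2, B2–B3, B2–B4, B2–B5, B1–B6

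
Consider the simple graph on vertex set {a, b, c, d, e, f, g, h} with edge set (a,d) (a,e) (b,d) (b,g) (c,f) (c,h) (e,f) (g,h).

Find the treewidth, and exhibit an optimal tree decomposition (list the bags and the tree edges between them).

The largest bag has 3 vertices, giving width 2; this decomposition certifies tw(G) ≤ 2. The edges a–d–b–g–h–c–f–e–a form a cycle, so G is not a tree and its treewidth is at least 2. Therefore the treewidth is 2.

Treewidth 2.
One such decomposition:
Bags: B1 = {a, b, d}  B2 = {a, b, g}  B3 = {a, g, h}  B4 = {a, c, h}  B5 = {a, c, f}  B6 = {a, e, f}
Tree: B1–B2, B2–B3, B3–B4, B4–B5, B5–B6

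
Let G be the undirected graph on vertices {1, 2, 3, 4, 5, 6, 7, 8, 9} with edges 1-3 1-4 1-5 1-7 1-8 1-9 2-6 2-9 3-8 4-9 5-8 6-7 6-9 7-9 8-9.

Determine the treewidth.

A width-2 tree decomposition is:
Bags: B1 = {1, 8, 9}  B2 = {1, 3, 8}  B3 = {1, 4, 9}  B4 = {1, 5, 8}  B5 = {1, 7, 9}  B6 = {6, 7, 9}  B7 = {2, 6, 9}
Tree: B1–B2, B1–B3, B1–B4, B1–B5, B5–B6, B6–B7
Every bag has size at most 3, so the width is 3 − 1 = 2 and tw(G) ≤ 2. Conversely, {1, 8, 9} is a clique of size 3, and the vertices of any clique must share a bag in every tree decomposition; so some bag has ≥ 3 vertices and tw(G) ≥ 2. Combining the bounds, tw(G) = 2.

2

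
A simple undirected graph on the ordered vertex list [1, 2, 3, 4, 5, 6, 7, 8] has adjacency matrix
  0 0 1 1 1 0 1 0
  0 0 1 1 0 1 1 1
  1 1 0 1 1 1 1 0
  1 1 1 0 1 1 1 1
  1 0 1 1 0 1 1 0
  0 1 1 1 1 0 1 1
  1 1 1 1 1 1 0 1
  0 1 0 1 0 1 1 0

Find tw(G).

A width-4 tree decomposition is:
Bags: B1 = {2, 3, 4, 6, 7}  B2 = {2, 4, 6, 7, 8}  B3 = {3, 4, 5, 6, 7}  B4 = {1, 3, 4, 5, 7}
Tree: B1–B2, B1–B3, B3–B4
Each bag holds 5 vertices, so the decomposition has width 4, which upper-bounds the treewidth. For the lower bound, the 5 vertices {2, 4, 6, 7, 8} are pairwise adjacent, and any tree decomposition puts a clique entirely inside one bag — forcing width ≥ 4. Hence tw(G) = 4 exactly.

4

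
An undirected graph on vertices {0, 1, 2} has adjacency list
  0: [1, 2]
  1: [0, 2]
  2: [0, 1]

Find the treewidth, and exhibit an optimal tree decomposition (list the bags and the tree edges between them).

A single bag containing all 3 vertices is trivially a valid decomposition of width 2. On the other hand G contains the 3-clique {0, 1, 2}. A clique must lie in a single bag of any decomposition, so no decomposition can have width below 2. Hence tw(G) = 2 exactly.

Treewidth 2.
One optimal decomposition is:
Bags: B1 = {0, 1, 2}
Tree: (single bag)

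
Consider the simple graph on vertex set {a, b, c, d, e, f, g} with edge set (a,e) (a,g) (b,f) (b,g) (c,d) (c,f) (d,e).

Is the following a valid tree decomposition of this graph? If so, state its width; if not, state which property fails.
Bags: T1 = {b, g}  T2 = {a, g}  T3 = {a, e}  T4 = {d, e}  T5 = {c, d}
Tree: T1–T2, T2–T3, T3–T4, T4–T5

A tree decomposition must satisfy three properties: every vertex lies in some bag; for every edge, both endpoints lie together in some bag; and for every vertex, the bags containing it form a connected subtree. Here vertex f appears in no bag, so the decomposition is invalid.

No — vertex f appears in no bag.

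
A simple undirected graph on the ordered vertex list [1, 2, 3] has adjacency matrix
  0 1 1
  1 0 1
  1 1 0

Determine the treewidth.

2

A width-2 tree decomposition is:
Bags: B1 = {1, 2, 3}
Tree: (single bag)
A single bag containing all 3 vertices is trivially a valid decomposition of width 2. On the other hand G contains the 3-clique {1, 2, 3}. A clique must lie in a single bag of any decomposition, so no decomposition can have width below 2. Therefore the treewidth is 2.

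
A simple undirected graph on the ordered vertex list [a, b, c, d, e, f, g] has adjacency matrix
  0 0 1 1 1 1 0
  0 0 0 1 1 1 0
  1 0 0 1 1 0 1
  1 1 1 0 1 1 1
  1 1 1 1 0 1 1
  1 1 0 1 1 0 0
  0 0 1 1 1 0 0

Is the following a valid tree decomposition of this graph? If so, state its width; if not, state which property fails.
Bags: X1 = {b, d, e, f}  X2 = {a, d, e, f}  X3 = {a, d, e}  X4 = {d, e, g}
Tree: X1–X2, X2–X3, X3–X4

No — vertex c appears in no bag.

A tree decomposition must satisfy three properties: every vertex lies in some bag; for every edge, both endpoints lie together in some bag; and for every vertex, the bags containing it form a connected subtree. Here vertex c appears in no bag, so the decomposition is invalid.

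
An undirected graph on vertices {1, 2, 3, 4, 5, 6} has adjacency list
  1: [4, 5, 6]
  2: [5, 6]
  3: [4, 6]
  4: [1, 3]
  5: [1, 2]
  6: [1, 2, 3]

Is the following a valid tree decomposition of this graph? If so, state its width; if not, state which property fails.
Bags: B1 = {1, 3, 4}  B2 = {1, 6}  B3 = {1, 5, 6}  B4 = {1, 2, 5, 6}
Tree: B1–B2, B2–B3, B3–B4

A tree decomposition must satisfy three properties: every vertex lies in some bag; for every edge, both endpoints lie together in some bag; and for every vertex, the bags containing it form a connected subtree. Here edge (3,6) lies in no bag, so the decomposition is invalid.

No — edge (3,6) lies in no bag.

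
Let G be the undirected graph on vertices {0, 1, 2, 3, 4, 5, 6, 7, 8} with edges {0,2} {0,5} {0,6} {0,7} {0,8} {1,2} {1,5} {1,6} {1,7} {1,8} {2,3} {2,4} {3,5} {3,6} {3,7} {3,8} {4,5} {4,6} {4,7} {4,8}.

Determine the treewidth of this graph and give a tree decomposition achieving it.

Each bag holds 5 vertices, so the decomposition has width 4, which upper-bounds the treewidth. For the lower bound: the 5 vertex sets {4,6}, {1,2}, {0,8}, {3}, {7} are disjoint, each induces a connected subgraph, and every pair is joined by at least one edge of G. Contracting each set to a single vertex therefore yields K_{5} as a minor, and since treewidth is minor-monotone, tw(G) ≥ tw(K_{5}) = 4. Hence tw(G) = 4 exactly.

Treewidth 4.
One such decomposition:
Bags: B1 = {0, 1, 3, 4, 6}  B2 = {0, 1, 2, 3, 4}  B3 = {0, 1, 3, 4, 8}  B4 = {0, 1, 3, 4, 7}  B5 = {0, 1, 3, 4, 5}
Tree: B1–B2, B2–B3, B3–B4, B4–B5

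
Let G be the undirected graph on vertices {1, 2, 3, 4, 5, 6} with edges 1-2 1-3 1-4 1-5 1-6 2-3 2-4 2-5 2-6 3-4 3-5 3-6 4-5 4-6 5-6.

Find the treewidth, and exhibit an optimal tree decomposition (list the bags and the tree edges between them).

Treewidth 5.
One optimal decomposition is:
Bags: B1 = {1, 2, 3, 4, 5, 6}
Tree: (single bag)

A single bag containing all 6 vertices is trivially a valid decomposition of width 5. For the lower bound, the 6 vertices {1, 2, 3, 4, 5, 6} are pairwise adjacent, and any tree decomposition puts a clique entirely inside one bag — forcing width ≥ 5. Therefore the treewidth is 5.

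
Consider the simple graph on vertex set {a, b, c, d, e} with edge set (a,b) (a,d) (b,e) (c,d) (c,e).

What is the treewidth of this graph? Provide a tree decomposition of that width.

The largest bag has 3 vertices, giving width 2; this decomposition certifies tw(G) ≤ 2. For the lower bound, G contains the cycle e–b–a–d–c–e, so G is not a forest; only forests have treewidth ≤ 1, hence tw(G) ≥ 2. Hence tw(G) = 2 exactly.

Treewidth 2.
Bags: B1 = {a, b, e}  B2 = {a, d, e}  B3 = {c, d, e}
Tree: B1–B2, B2–B3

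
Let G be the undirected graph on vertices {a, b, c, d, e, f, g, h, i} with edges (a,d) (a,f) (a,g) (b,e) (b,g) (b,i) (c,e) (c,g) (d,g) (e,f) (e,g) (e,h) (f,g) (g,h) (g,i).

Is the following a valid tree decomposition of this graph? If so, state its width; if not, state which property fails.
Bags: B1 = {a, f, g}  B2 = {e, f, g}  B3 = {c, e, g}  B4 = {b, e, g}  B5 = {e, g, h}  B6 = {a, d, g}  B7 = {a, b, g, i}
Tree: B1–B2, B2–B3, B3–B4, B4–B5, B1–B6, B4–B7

A tree decomposition must satisfy three properties: every vertex lies in some bag; for every edge, both endpoints lie together in some bag; and for every vertex, the bags containing it form a connected subtree. Here bags containing vertex a are not connected in the tree, so the decomposition is invalid.

No — bags containing vertex a are not connected in the tree.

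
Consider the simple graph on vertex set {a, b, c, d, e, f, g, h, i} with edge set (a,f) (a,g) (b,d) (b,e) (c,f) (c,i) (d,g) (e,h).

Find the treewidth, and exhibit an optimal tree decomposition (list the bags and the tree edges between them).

Treewidth 1.
One optimal decomposition is:
Bags: B1 = {e, h}  B2 = {b, e}  B3 = {b, d}  B4 = {d, g}  B5 = {a, g}  B6 = {a, f}  B7 = {c, f}  B8 = {c, i}
Tree: B1–B2, B2–B3, B3–B4, B4–B5, B5–B6, B6–B7, B7–B8

The largest bag has 2 vertices, giving width 1; this decomposition certifies tw(G) ≤ 1. Any graph with an edge has treewidth ≥ 1, and G has the edge h–e. Hence tw(G) = 1 exactly.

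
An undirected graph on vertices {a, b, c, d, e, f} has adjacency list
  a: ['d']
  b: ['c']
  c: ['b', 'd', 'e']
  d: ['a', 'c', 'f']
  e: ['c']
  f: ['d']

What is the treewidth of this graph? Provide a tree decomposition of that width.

Every bag has size at most 2, so the width is 2 − 1 = 1 and tw(G) ≤ 1. G has an edge, so its treewidth is at least 1. Hence tw(G) = 1 exactly.

Treewidth 1.
Bags: B1 = {c, e}  B2 = {b, c}  B3 = {c, d}  B4 = {a, d}  B5 = {d, f}
Tree: B1–B2, B2–B3, B3–B4, B3–B5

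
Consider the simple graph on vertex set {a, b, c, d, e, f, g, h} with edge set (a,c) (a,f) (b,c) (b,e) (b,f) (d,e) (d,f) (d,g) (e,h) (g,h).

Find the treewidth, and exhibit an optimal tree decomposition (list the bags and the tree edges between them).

Each bag holds 3 vertices, so the decomposition has width 2, which upper-bounds the treewidth. The edges g–h–e–d–g form a cycle, so G is not a tree and its treewidth is at least 2. The upper and lower bounds meet at 2, so that is the treewidth.

Treewidth 2.
Bags: B1 = {d, g, h}  B2 = {d, e, h}  B3 = {d, e, f}  B4 = {b, e, f}  B5 = {a, b, f}  B6 = {a, b, c}
Tree: B1–B2, B2–B3, B3–B4, B4–B5, B5–B6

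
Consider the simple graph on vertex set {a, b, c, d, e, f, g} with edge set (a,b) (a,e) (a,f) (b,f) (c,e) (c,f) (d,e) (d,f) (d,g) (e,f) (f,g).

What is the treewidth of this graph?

A width-2 tree decomposition is:
Bags: B1 = {c, e, f}  B2 = {d, e, f}  B3 = {d, f, g}  B4 = {a, e, f}  B5 = {a, b, f}
Tree: B1–B2, B2–B3, B1–B4, B4–B5
Every bag has size at most 3, so the width is 3 − 1 = 2 and tw(G) ≤ 2. Conversely, {d, f, g} is a clique of size 3, and the vertices of any clique must share a bag in every tree decomposition; so some bag has ≥ 3 vertices and tw(G) ≥ 2. The upper and lower bounds meet at 2, so that is the treewidth.

2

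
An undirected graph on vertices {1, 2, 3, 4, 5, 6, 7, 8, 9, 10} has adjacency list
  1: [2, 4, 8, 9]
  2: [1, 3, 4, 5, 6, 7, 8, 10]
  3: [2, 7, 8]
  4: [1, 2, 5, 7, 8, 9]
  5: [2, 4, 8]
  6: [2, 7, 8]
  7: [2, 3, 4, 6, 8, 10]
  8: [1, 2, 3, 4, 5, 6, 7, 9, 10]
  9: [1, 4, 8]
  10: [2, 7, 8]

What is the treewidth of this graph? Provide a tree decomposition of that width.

Treewidth 3.
One optimal decomposition is:
Bags: B1 = {2, 4, 7, 8}  B2 = {2, 6, 7, 8}  B3 = {1, 2, 4, 8}  B4 = {2, 4, 5, 8}  B5 = {1, 4, 8, 9}  B6 = {2, 7, 8, 10}  B7 = {2, 3, 7, 8}
Tree: B1–B2, B1–B3, B1–B4, B3–B5, B2–B6, B6–B7

Each bag holds 4 vertices, so the decomposition has width 3, which upper-bounds the treewidth. For the lower bound, the 4 vertices {1, 4, 8, 9} are pairwise adjacent, and any tree decomposition puts a clique entirely inside one bag — forcing width ≥ 3. The upper and lower bounds meet at 3, so that is the treewidth.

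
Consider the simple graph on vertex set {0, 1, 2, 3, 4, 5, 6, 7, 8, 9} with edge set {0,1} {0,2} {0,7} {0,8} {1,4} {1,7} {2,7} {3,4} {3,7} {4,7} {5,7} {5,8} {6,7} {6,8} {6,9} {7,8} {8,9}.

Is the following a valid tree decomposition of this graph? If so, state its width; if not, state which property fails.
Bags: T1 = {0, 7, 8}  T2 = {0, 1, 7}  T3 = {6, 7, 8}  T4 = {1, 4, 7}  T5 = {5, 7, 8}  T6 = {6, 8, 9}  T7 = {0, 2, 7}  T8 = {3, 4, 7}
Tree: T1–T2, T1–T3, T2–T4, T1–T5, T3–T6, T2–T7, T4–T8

Vertex coverage: the bags together contain {0, 1, 2, 3, 4, 5, 6, 7, 8, 9}, the full vertex set. Edge coverage: each edge of G has both endpoints in at least one bag. Running intersection: for every vertex, the bags containing it form a connected subtree. All three properties hold, so this is a valid tree decomposition of width max|bag| − 1 = 2, and hence tw(G) ≤ 2.

Yes; width 2.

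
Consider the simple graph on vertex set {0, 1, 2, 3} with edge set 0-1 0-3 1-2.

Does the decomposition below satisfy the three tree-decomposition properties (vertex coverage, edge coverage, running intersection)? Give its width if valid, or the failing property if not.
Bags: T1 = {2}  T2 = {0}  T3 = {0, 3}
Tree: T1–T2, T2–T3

No — vertex 1 appears in no bag.

A tree decomposition must satisfy three properties: every vertex lies in some bag; for every edge, both endpoints lie together in some bag; and for every vertex, the bags containing it form a connected subtree. Here vertex 1 appears in no bag, so the decomposition is invalid.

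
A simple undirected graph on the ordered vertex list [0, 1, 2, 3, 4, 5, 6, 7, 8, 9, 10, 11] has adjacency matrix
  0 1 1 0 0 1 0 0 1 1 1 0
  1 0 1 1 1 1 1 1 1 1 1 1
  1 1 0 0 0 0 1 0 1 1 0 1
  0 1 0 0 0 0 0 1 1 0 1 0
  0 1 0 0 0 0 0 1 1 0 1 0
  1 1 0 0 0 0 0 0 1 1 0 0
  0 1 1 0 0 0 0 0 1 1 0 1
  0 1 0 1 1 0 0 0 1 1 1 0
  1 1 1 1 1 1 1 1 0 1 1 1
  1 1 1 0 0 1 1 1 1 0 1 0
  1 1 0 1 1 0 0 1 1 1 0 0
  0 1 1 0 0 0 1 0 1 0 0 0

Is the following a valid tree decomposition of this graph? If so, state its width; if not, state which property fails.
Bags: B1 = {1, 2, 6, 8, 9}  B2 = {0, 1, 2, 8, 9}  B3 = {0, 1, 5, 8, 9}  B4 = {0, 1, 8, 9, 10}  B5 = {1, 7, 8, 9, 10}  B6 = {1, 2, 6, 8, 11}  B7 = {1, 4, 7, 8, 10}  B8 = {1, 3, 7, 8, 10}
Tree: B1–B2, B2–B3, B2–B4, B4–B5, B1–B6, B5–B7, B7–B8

Checking the three conditions: (i) the bags cover all of {0, 1, 2, 3, 4, 5, 6, 7, 8, 9, 10, 11}; (ii) for each edge, some bag contains both endpoints; (iii) the bags containing any fixed vertex form a subtree. All hold, so the decomposition is valid with width 5 − 1 = 4.

Yes; width 4.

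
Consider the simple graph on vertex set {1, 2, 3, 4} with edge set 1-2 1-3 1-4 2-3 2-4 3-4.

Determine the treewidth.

A width-3 tree decomposition is:
Bags: B1 = {1, 2, 3, 4}
Tree: (single bag)
With just one bag of size 4, the width is 4 − 1 = 3, so tw(G) ≤ 3. For the lower bound, the 4 vertices {1, 2, 3, 4} are pairwise adjacent, and any tree decomposition puts a clique entirely inside one bag — forcing width ≥ 3. Therefore the treewidth is 3.

3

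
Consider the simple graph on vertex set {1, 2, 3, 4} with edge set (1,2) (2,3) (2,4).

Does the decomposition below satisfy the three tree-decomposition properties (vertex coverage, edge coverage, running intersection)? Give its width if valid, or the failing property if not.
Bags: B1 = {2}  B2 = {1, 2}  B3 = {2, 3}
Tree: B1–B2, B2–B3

A tree decomposition must satisfy three properties: every vertex lies in some bag; for every edge, both endpoints lie together in some bag; and for every vertex, the bags containing it form a connected subtree. Here vertex 4 appears in no bag, so the decomposition is invalid.

No — vertex 4 appears in no bag.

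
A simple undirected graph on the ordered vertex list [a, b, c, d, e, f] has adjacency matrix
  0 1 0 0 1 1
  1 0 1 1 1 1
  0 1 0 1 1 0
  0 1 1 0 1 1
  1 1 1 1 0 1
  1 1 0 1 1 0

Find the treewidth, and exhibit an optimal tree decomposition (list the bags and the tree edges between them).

Treewidth 3.
One optimal decomposition is:
Bags: B1 = {b, c, d, e}  B2 = {b, d, e, f}  B3 = {a, b, e, f}
Tree: B1–B2, B2–B3

Each bag holds 4 vertices, so the decomposition has width 3, which upper-bounds the treewidth. For the lower bound, the 4 vertices {b, c, d, e} are pairwise adjacent, and any tree decomposition puts a clique entirely inside one bag — forcing width ≥ 3. Therefore the treewidth is 3.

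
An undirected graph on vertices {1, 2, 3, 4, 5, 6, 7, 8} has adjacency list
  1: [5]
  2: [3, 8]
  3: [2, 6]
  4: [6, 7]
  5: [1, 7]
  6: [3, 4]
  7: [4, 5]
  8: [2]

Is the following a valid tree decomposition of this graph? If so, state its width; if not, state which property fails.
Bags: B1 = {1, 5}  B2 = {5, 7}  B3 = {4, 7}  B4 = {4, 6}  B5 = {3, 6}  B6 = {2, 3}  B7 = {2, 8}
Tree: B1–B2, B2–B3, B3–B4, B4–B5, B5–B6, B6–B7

Vertex coverage: the bags together contain {1, 2, 3, 4, 5, 6, 7, 8}, the full vertex set. Edge coverage: each edge of G has both endpoints in at least one bag. Running intersection: for every vertex, the bags containing it form a connected subtree. All three properties hold, so this is a valid tree decomposition of width max|bag| − 1 = 1, and hence tw(G) ≤ 1.

Yes; width 1.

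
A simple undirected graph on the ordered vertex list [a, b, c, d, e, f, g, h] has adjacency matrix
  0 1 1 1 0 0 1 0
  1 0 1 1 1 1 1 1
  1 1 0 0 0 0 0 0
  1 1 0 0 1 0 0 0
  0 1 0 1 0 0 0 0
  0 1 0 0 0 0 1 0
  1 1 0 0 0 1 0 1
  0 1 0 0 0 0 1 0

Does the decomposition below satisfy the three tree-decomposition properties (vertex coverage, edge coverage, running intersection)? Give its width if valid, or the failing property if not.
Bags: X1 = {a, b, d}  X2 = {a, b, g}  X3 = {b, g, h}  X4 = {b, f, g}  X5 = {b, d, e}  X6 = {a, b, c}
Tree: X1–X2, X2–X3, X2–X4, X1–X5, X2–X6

Yes; width 2.

Checking the three conditions: (i) the bags cover all of {a, b, c, d, e, f, g, h}; (ii) for each edge, some bag contains both endpoints; (iii) the bags containing any fixed vertex form a subtree. All hold, so the decomposition is valid with width 3 − 1 = 2.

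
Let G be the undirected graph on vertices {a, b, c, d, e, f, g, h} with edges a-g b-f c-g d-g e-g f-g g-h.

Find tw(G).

1

A width-1 tree decomposition is:
Bags: B1 = {f, g}  B2 = {a, g}  B3 = {d, g}  B4 = {c, g}  B5 = {g, h}  B6 = {e, g}  B7 = {b, f}
Tree: B1–B2, B1–B3, B2–B4, B3–B5, B5–B6, B1–B7
The largest bag has 2 vertices, giving width 1; this decomposition certifies tw(G) ≤ 1. G has an edge, so its treewidth is at least 1. The upper and lower bounds meet at 1, so that is the treewidth.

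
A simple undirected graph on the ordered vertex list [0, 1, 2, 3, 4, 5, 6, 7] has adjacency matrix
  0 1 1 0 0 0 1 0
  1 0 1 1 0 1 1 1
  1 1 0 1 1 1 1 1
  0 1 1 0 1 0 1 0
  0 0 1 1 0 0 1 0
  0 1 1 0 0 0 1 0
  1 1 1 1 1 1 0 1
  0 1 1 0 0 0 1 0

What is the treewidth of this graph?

3

A width-3 tree decomposition is:
Bags: B1 = {1, 2, 3, 6}  B2 = {2, 3, 4, 6}  B3 = {1, 2, 5, 6}  B4 = {0, 1, 2, 6}  B5 = {1, 2, 6, 7}
Tree: B1–B2, B1–B3, B1–B4, B1–B5
The largest bag has 4 vertices, giving width 3; this decomposition certifies tw(G) ≤ 3. For the lower bound, the 4 vertices {0, 1, 2, 6} are pairwise adjacent, and any tree decomposition puts a clique entirely inside one bag — forcing width ≥ 3. Therefore the treewidth is 3.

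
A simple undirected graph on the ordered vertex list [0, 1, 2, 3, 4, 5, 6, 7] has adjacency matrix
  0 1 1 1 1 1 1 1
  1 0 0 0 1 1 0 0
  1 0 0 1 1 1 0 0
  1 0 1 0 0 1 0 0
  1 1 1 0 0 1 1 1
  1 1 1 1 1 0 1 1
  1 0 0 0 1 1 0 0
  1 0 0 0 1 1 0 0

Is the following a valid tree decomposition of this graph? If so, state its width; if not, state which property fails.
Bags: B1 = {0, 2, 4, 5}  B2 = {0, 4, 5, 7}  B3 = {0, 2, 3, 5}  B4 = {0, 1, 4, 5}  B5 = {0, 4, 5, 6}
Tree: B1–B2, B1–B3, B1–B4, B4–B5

Vertex coverage: the bags together contain {0, 1, 2, 3, 4, 5, 6, 7}, the full vertex set. Edge coverage: each edge of G has both endpoints in at least one bag. Running intersection: for every vertex, the bags containing it form a connected subtree. All three properties hold, so this is a valid tree decomposition of width max|bag| − 1 = 3, and hence tw(G) ≤ 3.

Yes; width 3.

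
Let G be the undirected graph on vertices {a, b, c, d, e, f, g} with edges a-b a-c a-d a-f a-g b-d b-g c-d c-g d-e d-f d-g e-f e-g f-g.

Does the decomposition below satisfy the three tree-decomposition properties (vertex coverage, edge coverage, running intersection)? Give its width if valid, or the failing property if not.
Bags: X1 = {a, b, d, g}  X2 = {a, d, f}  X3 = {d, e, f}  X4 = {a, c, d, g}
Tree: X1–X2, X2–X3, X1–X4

A tree decomposition must satisfy three properties: every vertex lies in some bag; for every edge, both endpoints lie together in some bag; and for every vertex, the bags containing it form a connected subtree. Here edge (g,f) lies in no bag, so the decomposition is invalid.

No — edge (g,f) lies in no bag.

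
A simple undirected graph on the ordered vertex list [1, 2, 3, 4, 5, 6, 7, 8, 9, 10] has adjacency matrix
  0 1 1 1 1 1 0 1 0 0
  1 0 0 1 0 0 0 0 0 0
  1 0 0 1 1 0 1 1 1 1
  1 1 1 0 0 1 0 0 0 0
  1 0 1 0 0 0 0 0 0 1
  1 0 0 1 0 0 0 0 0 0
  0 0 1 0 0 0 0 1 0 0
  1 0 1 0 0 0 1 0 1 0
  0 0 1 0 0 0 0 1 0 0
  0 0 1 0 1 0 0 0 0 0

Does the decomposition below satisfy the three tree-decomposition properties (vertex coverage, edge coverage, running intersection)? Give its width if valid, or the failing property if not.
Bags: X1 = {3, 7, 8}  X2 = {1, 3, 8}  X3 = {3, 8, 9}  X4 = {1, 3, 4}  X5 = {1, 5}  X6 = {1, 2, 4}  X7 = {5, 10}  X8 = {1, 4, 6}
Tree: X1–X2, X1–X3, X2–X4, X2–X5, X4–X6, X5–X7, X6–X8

A tree decomposition must satisfy three properties: every vertex lies in some bag; for every edge, both endpoints lie together in some bag; and for every vertex, the bags containing it form a connected subtree. Here edge (3,5) lies in no bag, so the decomposition is invalid.

No — edge (3,5) lies in no bag.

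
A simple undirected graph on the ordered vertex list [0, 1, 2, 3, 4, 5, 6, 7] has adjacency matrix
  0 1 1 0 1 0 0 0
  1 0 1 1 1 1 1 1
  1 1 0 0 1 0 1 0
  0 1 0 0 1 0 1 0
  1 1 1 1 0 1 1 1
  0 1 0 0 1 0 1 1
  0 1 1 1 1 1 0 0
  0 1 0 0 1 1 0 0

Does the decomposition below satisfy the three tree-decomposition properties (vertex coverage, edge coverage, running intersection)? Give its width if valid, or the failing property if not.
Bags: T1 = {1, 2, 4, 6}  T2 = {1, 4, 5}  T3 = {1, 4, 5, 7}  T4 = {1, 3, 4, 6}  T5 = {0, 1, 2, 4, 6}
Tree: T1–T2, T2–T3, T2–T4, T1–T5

No — edge (6,5) lies in no bag.

A tree decomposition must satisfy three properties: every vertex lies in some bag; for every edge, both endpoints lie together in some bag; and for every vertex, the bags containing it form a connected subtree. Here edge (6,5) lies in no bag, so the decomposition is invalid.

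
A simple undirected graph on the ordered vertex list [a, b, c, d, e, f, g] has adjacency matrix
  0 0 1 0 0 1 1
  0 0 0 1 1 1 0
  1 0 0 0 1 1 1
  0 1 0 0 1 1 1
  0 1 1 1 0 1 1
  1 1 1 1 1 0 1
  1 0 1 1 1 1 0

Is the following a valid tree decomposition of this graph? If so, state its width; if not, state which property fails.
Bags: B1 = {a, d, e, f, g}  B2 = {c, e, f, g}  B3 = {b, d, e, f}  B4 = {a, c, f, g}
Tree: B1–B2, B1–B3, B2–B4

No — bags containing vertex a are not connected in the tree.

A tree decomposition must satisfy three properties: every vertex lies in some bag; for every edge, both endpoints lie together in some bag; and for every vertex, the bags containing it form a connected subtree. Here bags containing vertex a are not connected in the tree, so the decomposition is invalid.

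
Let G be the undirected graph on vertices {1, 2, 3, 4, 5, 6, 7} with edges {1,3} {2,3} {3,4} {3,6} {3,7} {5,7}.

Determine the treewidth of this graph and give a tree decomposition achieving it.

Treewidth 1.
One such decomposition:
Bags: B1 = {2, 3}  B2 = {1, 3}  B3 = {3, 7}  B4 = {3, 4}  B5 = {3, 6}  B6 = {5, 7}
Tree: B1–B2, B2–B3, B2–B4, B1–B5, B3–B6

Each bag holds 2 vertices, so the decomposition has width 1, which upper-bounds the treewidth. Since G has at least one edge (e.g. 3–2), it is not an edgeless graph, so tw(G) ≥ 1. Hence tw(G) = 1 exactly.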